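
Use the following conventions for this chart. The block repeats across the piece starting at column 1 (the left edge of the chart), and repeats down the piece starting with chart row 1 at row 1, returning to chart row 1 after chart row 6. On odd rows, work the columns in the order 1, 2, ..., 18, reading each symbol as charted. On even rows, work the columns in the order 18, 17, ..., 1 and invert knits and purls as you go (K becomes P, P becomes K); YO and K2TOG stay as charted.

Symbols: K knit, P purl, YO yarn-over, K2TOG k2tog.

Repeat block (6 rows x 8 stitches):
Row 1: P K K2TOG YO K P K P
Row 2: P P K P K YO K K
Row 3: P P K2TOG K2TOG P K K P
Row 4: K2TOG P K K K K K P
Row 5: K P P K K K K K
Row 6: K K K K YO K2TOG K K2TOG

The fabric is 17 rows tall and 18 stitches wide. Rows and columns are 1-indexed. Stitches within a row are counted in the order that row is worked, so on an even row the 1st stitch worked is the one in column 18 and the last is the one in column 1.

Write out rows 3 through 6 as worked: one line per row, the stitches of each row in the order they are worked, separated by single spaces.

Row 3: chart row 3, RS - tile across columns 1-18 and work as-is.
Row 4: chart row 4, WS - tiled (columns 1-18): K2TOG P K K K K K P K2TOG P K K K K K P K2TOG P; work from column 18 back to 1 with K<->P swapped.
Row 5: chart row 5, RS - tile across columns 1-18 and work as-is.
Row 6: chart row 6, WS - tiled (columns 1-18): K K K K YO K2TOG K K2TOG K K K K YO K2TOG K K2TOG K K; work from column 18 back to 1 with K<->P swapped.

== ROWS AS WORKED ==
P P K2TOG K2TOG P K K P P P K2TOG K2TOG P K K P P P
K K2TOG K P P P P P K K2TOG K P P P P P K K2TOG
K P P K K K K K K P P K K K K K K P
P P K2TOG P K2TOG YO P P P P K2TOG P K2TOG YO P P P P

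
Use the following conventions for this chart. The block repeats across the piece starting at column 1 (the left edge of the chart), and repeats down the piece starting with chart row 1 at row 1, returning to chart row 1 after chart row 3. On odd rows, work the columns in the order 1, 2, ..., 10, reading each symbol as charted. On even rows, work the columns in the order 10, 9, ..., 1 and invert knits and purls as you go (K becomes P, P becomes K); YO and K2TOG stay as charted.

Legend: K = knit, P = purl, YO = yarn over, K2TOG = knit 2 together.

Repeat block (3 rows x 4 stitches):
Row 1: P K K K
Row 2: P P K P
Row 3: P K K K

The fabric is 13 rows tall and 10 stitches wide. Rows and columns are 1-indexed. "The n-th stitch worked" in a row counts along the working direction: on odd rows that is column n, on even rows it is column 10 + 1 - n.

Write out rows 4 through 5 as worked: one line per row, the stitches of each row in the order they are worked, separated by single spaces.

Result:
P K P P P K P P P K
P P K P P P K P P P

Derivation:
Row 4: chart row 1, WS - tiled (columns 1-10): P K K K P K K K P K; work from column 10 back to 1 with K<->P swapped.
Row 5: chart row 2, RS - tile across columns 1-10 and work as-is.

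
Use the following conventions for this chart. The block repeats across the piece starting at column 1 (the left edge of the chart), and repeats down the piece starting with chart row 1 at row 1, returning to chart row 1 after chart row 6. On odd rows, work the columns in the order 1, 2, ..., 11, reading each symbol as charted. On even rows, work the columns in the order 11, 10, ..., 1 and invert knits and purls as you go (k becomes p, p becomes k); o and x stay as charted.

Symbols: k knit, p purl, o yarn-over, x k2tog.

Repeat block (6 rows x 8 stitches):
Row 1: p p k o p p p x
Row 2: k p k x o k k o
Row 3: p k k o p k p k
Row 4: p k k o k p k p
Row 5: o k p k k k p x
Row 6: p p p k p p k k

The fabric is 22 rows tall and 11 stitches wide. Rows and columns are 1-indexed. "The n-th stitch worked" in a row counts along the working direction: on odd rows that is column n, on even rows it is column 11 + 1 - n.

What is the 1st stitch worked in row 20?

Row 20 uses chart row ((20-1) mod 6)+1 = 2. Row 20 is even, so WS.
Chart row 2 tiled across columns 1-11: k p k x o k k o k p k
WS: work from column 11 back to column 1 (reverse the tiled row), swapping k<->p (o and x unchanged).
Row 20 as worked: p k p o p p o x p k p
The 1st stitch worked is p.

Stitch:
p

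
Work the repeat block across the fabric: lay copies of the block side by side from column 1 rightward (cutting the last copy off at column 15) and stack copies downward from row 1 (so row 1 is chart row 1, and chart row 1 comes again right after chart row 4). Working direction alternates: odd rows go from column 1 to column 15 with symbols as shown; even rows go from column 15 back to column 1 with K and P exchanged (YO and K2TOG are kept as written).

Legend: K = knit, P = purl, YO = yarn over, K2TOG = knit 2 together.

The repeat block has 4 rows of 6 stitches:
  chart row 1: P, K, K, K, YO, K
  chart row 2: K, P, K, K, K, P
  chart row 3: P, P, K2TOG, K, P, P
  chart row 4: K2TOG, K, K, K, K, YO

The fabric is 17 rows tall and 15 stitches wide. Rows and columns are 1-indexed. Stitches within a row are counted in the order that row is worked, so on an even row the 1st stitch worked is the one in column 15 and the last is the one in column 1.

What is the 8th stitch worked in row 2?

Row 2: (2-1) mod 4 = 1, so use chart row 2. Even row -> WS.
Chart row 2 tiled across columns 1-15: K P K K K P K P K K K P K P K
Wrong side: read the tiled row from column 15 down to 1 and exchange K with P (leave YO, K2TOG).
Row 2 as worked: P K P K P P P K P K P P P K P
Counting 8 along the worked row gives K.

Stitch:
K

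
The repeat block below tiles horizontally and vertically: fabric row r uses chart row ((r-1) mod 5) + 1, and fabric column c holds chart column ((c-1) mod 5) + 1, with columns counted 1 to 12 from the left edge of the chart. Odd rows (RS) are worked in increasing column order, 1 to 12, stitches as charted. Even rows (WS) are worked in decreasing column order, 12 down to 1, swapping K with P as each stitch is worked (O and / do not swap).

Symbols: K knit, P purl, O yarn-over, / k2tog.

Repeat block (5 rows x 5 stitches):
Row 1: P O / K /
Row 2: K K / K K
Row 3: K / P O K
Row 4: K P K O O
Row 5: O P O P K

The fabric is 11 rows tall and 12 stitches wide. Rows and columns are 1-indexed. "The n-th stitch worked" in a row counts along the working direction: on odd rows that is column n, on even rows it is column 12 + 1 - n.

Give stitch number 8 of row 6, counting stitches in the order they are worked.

Result:
/

Derivation:
Row 6: (6-1) mod 5 = 0, so use chart row 1. Even row -> WS.
Chart row 1 tiled across columns 1-12: P O / K / P O / K / P O
Wrong side: read the tiled row from column 12 down to 1 and exchange K with P (leave O, /).
Row 6 as worked: O K / P / O K / P / O K
Stitch 8 in working order -> /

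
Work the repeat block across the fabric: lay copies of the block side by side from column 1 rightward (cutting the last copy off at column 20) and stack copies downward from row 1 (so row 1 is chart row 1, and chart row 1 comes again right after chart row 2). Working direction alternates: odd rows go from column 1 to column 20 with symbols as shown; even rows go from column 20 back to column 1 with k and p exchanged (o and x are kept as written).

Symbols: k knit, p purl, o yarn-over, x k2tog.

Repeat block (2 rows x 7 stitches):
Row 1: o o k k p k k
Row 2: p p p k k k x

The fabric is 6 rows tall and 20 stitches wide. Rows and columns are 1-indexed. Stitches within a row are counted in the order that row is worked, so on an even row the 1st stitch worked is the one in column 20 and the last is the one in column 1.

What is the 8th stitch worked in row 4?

Stitch:
p

Derivation:
Row 4 uses chart row ((4-1) mod 2)+1 = 2. Row 4 is even, so WS.
Chart row 2 tiled across columns 1-20: p p p k k k x p p p k k k x p p p k k k
WS: work from column 20 back to column 1 (reverse the tiled row), swapping k<->p (o and x unchanged).
Row 4 as worked: p p p k k k x p p p k k k x p p p k k k
Stitch 8 in working order -> p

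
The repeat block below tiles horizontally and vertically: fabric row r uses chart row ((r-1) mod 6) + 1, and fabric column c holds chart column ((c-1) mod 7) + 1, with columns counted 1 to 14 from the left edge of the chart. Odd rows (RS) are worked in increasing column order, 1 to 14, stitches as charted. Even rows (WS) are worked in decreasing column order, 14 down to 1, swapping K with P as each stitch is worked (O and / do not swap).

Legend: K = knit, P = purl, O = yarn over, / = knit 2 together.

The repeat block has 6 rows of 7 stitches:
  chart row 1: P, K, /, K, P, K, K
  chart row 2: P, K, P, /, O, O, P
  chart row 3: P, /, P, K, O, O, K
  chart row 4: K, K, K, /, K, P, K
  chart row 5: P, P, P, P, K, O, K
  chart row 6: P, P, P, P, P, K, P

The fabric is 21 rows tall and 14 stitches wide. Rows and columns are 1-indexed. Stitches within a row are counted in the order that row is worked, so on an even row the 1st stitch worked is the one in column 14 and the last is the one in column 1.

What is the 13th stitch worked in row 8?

Result:
P

Derivation:
Row 8 uses chart row ((8-1) mod 6)+1 = 2. Row 8 is even, so WS.
Chart row 2 tiled across columns 1-14: P K P / O O P P K P / O O P
WS row: flip the tiled sequence (start at column 14) and apply K<->P; O and / stay.
Row 8 as worked: K O O / K P K K O O / K P K
The 13th stitch worked is P.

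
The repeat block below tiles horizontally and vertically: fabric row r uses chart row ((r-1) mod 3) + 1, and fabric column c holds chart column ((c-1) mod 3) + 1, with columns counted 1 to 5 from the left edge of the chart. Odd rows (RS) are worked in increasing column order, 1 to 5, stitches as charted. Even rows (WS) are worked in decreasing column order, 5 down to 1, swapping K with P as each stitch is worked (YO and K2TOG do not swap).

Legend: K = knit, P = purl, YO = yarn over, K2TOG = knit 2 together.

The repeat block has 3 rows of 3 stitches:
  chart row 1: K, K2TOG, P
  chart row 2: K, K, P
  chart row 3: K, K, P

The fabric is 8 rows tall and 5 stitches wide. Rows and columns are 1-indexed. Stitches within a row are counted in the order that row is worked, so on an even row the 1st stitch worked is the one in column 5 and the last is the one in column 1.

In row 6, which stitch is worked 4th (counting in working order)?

== STITCH ==
P

Derivation:
Row 6 uses chart row ((6-1) mod 3)+1 = 3. Row 6 is even, so WS.
Chart row 3 tiled across columns 1-5: K K P K K
WS row: flip the tiled sequence (start at column 5) and apply K<->P; YO and K2TOG stay.
Row 6 as worked: P P K P P
Counting 4 along the worked row gives P.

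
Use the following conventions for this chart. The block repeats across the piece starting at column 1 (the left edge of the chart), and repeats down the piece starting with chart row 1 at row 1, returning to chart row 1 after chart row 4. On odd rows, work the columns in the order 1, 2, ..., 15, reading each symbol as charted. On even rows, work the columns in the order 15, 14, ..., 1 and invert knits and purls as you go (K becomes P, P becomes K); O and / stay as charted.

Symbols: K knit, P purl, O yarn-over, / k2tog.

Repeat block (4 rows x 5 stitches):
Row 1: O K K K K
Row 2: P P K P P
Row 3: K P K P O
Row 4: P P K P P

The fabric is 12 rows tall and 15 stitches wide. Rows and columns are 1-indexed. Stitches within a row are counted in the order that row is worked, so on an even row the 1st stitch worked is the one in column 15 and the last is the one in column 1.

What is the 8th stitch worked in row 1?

For row 1: chart row = ((1-1) mod 4) + 1 = 1; this is a RS (odd) row.
Chart row 1 tiled across columns 1-15: O K K K K O K K K K O K K K K
Right side: take the tiled row as-is (worked left to right from column 1).
Counting 8 along the worked row gives K.

Result:
K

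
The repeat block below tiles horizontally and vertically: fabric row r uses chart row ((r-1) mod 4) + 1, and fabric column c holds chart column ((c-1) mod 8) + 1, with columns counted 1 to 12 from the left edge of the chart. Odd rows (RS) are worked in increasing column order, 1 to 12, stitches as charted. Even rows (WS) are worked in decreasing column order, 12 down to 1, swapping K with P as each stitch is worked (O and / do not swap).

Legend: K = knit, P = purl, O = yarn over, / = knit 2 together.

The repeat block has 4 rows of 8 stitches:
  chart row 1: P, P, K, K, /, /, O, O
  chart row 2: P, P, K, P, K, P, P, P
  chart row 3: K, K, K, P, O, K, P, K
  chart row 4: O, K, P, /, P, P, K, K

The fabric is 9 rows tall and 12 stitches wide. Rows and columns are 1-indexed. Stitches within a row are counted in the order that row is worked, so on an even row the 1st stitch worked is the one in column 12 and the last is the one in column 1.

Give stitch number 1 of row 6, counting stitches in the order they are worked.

Row 6 uses chart row ((6-1) mod 4)+1 = 2. Row 6 is even, so WS.
Chart row 2 tiled across columns 1-12: P P K P K P P P P P K P
WS row: flip the tiled sequence (start at column 12) and apply K<->P; O and / stay.
Row 6 as worked: K P K K K K K P K P K K
The 1st stitch worked is K.

== STITCH ==
K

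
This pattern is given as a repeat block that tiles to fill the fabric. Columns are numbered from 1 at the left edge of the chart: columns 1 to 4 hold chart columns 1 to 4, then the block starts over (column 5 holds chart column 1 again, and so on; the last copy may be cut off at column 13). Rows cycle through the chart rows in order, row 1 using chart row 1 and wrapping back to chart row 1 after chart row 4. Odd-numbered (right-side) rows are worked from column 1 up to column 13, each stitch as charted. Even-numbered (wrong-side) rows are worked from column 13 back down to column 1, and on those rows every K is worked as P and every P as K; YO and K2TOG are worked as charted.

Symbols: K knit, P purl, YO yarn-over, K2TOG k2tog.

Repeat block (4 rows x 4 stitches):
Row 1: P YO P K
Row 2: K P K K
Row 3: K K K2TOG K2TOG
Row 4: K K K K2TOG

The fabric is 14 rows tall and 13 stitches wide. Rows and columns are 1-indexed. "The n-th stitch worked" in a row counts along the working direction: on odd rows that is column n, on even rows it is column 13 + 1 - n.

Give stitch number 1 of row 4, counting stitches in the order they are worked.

Row 4: (4-1) mod 4 = 3, so use chart row 4. Even row -> WS.
Chart row 4 tiled across columns 1-13: K K K K2TOG K K K K2TOG K K K K2TOG K
WS row: flip the tiled sequence (start at column 13) and apply K<->P; YO and K2TOG stay.
Row 4 as worked: P K2TOG P P P K2TOG P P P K2TOG P P P
Stitch 1 in working order -> P

Result:
P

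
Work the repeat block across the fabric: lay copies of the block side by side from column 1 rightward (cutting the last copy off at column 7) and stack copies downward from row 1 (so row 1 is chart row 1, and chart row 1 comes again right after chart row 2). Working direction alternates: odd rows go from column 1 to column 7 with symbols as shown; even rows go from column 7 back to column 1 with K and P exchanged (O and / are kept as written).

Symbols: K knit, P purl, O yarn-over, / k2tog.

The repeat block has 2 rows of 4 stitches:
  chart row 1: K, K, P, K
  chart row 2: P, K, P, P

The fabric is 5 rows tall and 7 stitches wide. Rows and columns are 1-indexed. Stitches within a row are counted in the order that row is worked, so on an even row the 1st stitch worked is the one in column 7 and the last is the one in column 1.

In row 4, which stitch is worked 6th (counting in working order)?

Result:
P

Derivation:
Row 4 uses chart row ((4-1) mod 2)+1 = 2. Row 4 is even, so WS.
Chart row 2 tiled across columns 1-7: P K P P P K P
Wrong side: read the tiled row from column 7 down to 1 and exchange K with P (leave O, /).
Row 4 as worked: K P K K K P K
The 6th stitch worked is P.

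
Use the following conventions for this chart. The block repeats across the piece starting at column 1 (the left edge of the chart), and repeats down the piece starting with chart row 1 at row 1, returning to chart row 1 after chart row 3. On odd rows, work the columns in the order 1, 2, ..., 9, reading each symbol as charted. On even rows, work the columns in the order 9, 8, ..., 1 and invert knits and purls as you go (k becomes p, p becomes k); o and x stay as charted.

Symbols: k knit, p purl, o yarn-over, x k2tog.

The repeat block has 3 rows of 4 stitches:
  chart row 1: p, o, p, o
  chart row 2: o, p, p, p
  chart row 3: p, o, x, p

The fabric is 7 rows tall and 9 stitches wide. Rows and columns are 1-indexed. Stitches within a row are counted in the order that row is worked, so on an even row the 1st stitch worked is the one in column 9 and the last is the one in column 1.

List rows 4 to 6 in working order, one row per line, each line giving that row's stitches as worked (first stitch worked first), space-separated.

Rows as worked:
k o k o k o k o k
o p p p o p p p o
k k x o k k x o k

Derivation:
Row 4: chart row 1, WS - tiled (columns 1-9): p o p o p o p o p; work from column 9 back to 1 with k<->p swapped.
Row 5: chart row 2, RS - tile across columns 1-9 and work as-is.
Row 6: chart row 3, WS - tiled (columns 1-9): p o x p p o x p p; work from column 9 back to 1 with k<->p swapped.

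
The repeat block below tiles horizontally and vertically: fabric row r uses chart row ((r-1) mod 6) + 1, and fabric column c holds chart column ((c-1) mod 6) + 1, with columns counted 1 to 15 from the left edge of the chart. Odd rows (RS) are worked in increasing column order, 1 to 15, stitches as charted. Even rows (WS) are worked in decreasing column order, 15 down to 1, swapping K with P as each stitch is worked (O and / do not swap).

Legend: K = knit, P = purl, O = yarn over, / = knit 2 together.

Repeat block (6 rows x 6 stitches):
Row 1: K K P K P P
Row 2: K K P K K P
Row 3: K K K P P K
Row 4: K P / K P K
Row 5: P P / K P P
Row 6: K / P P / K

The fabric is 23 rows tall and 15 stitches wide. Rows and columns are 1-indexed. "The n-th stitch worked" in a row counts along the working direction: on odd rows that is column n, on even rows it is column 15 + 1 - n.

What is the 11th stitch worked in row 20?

Row 20 uses chart row ((20-1) mod 6)+1 = 2. Row 20 is even, so WS.
Chart row 2 tiled across columns 1-15: K K P K K P K K P K K P K K P
WS: work from column 15 back to column 1 (reverse the tiled row), swapping K<->P (O and / unchanged).
Row 20 as worked: K P P K P P K P P K P P K P P
Stitch 11 in working order -> P

Stitch:
P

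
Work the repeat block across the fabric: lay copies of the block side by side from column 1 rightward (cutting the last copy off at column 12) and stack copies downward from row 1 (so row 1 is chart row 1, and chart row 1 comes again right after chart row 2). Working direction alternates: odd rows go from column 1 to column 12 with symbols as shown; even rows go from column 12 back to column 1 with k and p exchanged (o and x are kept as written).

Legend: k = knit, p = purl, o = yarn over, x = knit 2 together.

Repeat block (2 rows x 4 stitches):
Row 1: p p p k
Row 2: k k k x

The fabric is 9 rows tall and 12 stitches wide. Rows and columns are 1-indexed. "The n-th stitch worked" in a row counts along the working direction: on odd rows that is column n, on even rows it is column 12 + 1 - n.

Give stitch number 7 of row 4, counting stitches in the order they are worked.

Row 4 uses chart row ((4-1) mod 2)+1 = 2. Row 4 is even, so WS.
Chart row 2 tiled across columns 1-12: k k k x k k k x k k k x
Wrong side: read the tiled row from column 12 down to 1 and exchange k with p (leave o, x).
Row 4 as worked: x p p p x p p p x p p p
The 7th stitch worked is p.

Result:
p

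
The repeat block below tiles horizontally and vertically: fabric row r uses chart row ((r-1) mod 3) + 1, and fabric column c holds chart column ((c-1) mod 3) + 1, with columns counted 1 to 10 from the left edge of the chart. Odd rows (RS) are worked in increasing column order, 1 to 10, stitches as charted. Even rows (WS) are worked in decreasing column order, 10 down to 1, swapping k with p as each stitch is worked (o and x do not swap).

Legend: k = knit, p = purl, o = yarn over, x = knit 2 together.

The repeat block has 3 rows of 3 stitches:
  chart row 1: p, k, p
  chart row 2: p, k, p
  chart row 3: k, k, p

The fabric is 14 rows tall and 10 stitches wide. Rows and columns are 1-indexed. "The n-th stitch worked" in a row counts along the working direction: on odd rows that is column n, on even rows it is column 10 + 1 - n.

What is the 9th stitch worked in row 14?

Row 14: (14-1) mod 3 = 1, so use chart row 2. Even row -> WS.
Chart row 2 tiled across columns 1-10: p k p p k p p k p p
WS: work from column 10 back to column 1 (reverse the tiled row), swapping k<->p (o and x unchanged).
Row 14 as worked: k k p k k p k k p k
Counting 9 along the worked row gives p.

Stitch:
p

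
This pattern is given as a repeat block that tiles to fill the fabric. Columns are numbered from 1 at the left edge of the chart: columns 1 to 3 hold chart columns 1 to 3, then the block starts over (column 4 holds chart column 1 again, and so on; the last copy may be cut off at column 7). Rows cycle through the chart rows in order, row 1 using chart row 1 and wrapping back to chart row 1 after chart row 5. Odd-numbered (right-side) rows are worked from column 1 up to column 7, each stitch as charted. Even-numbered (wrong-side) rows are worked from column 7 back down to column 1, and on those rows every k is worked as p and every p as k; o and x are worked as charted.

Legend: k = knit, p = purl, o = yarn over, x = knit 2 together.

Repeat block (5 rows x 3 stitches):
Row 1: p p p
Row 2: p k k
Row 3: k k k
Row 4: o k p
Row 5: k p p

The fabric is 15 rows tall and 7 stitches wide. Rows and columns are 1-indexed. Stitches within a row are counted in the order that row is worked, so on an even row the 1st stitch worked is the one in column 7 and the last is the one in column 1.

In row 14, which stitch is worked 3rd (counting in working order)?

== STITCH ==
p

Derivation:
Row 14 uses chart row ((14-1) mod 5)+1 = 4. Row 14 is even, so WS.
Chart row 4 tiled across columns 1-7: o k p o k p o
Wrong side: read the tiled row from column 7 down to 1 and exchange k with p (leave o, x).
Row 14 as worked: o k p o k p o
The 3rd stitch worked is p.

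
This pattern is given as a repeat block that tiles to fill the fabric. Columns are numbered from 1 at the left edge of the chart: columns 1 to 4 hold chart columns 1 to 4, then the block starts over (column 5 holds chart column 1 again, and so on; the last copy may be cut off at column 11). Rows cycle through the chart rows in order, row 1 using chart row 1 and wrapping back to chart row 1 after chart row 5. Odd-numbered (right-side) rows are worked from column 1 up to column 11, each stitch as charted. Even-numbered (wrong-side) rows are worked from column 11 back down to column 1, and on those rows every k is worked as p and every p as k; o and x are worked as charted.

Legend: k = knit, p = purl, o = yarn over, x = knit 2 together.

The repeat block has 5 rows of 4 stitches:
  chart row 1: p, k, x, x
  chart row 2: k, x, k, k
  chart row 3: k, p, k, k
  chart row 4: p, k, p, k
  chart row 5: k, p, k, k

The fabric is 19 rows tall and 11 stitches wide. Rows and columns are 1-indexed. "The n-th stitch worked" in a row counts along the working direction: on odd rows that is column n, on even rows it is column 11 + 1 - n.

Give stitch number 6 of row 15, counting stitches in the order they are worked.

Row 15: (15-1) mod 5 = 4, so use chart row 5. Odd row -> RS.
Chart row 5 tiled across columns 1-11: k p k k k p k k k p k
RS row: no reversal, no swap; stitch n worked = column n.
Stitch 6 in working order -> p

Result:
p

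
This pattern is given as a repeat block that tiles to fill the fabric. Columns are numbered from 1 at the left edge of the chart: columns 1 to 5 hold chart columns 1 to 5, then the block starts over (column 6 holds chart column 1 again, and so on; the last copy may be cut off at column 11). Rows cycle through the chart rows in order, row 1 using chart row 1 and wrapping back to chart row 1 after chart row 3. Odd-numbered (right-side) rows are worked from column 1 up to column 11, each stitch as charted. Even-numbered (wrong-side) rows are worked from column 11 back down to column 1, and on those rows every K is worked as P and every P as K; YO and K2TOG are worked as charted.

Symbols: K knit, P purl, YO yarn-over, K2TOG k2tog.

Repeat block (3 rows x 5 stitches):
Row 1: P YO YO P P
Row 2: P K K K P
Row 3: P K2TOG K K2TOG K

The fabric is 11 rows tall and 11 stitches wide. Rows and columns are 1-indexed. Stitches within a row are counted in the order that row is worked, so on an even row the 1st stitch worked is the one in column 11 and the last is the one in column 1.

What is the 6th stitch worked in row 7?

Row 7 uses chart row ((7-1) mod 3)+1 = 1. Row 7 is odd, so RS.
Chart row 1 tiled across columns 1-11: P YO YO P P P YO YO P P P
Right side: take the tiled row as-is (worked left to right from column 1).
Stitch 6 in working order -> P

== STITCH ==
P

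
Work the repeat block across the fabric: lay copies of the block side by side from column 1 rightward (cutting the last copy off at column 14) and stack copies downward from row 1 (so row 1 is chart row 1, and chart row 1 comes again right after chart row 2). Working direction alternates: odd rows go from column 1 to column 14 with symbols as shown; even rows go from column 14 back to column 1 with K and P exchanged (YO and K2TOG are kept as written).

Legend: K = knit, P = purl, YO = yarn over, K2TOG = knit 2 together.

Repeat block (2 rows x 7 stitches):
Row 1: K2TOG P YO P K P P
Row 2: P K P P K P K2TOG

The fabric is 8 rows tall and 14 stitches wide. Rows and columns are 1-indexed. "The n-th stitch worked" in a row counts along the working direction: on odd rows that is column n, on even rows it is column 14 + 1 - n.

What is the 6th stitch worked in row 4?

Result:
P

Derivation:
For row 4: chart row = ((4-1) mod 2) + 1 = 2; this is a WS (even) row.
Chart row 2 tiled across columns 1-14: P K P P K P K2TOG P K P P K P K2TOG
WS row: flip the tiled sequence (start at column 14) and apply K<->P; YO and K2TOG stay.
Row 4 as worked: K2TOG K P K K P K K2TOG K P K K P K
Counting 6 along the worked row gives P.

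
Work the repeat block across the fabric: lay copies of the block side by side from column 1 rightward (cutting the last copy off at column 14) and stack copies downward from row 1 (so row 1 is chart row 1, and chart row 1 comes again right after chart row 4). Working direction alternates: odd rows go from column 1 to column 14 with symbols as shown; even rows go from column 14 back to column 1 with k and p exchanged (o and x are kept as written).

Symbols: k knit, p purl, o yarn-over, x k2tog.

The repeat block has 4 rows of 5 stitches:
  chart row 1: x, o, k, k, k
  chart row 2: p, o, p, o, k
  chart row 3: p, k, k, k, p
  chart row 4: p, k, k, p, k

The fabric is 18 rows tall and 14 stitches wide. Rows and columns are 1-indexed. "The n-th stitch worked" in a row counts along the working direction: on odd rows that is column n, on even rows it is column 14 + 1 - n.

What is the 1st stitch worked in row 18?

Row 18: (18-1) mod 4 = 1, so use chart row 2. Even row -> WS.
Chart row 2 tiled across columns 1-14: p o p o k p o p o k p o p o
WS row: flip the tiled sequence (start at column 14) and apply k<->p; o and x stay.
Row 18 as worked: o k o k p o k o k p o k o k
Stitch 1 in working order -> o

Stitch:
o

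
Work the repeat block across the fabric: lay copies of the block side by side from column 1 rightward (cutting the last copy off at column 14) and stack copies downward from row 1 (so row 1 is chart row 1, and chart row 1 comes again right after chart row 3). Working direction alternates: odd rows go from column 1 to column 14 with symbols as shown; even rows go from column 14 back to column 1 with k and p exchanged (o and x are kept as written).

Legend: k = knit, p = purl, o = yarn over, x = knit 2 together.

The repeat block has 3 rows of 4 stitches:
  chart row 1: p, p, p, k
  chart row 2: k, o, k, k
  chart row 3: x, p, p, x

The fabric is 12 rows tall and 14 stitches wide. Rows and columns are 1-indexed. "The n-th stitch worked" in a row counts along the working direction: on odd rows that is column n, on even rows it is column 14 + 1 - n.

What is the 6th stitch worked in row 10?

== STITCH ==
k

Derivation:
Row 10 uses chart row ((10-1) mod 3)+1 = 1. Row 10 is even, so WS.
Chart row 1 tiled across columns 1-14: p p p k p p p k p p p k p p
Wrong side: read the tiled row from column 14 down to 1 and exchange k with p (leave o, x).
Row 10 as worked: k k p k k k p k k k p k k k
Counting 6 along the worked row gives k.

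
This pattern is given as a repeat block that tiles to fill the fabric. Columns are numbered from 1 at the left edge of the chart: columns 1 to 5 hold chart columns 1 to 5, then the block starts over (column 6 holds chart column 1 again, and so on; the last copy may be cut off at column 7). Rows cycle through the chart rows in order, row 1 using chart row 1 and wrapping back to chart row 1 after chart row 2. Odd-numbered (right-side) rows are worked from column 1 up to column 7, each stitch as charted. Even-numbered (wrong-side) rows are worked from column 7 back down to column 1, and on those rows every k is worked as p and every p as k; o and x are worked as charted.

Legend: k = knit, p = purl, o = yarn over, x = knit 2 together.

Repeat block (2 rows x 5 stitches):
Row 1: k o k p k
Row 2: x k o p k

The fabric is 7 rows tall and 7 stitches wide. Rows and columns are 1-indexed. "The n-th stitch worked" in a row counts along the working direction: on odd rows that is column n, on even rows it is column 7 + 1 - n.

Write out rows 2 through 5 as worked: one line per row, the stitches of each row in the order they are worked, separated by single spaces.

Row 2: chart row 2, WS - tiled (columns 1-7): x k o p k x k; work from column 7 back to 1 with k<->p swapped.
Row 3: chart row 1, RS - tile across columns 1-7 and work as-is.
Row 4: chart row 2, WS - tiled (columns 1-7): x k o p k x k; work from column 7 back to 1 with k<->p swapped.
Row 5: chart row 1, RS - tile across columns 1-7 and work as-is.

Rows as worked:
p x p k o p x
k o k p k k o
p x p k o p x
k o k p k k o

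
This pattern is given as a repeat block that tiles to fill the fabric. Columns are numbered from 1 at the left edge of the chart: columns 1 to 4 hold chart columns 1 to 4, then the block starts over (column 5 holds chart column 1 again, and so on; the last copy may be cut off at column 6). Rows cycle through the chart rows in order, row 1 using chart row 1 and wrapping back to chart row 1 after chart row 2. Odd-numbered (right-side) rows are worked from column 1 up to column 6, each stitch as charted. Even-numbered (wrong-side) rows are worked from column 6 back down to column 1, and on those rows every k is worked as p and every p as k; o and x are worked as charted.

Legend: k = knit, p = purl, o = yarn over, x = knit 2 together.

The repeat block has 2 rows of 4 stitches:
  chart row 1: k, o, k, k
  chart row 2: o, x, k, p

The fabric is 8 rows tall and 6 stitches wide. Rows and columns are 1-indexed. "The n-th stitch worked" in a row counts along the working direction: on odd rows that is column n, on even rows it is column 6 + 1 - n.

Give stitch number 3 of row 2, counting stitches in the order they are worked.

For row 2: chart row = ((2-1) mod 2) + 1 = 2; this is a WS (even) row.
Chart row 2 tiled across columns 1-6: o x k p o x
Wrong side: read the tiled row from column 6 down to 1 and exchange k with p (leave o, x).
Row 2 as worked: x o k p x o
Counting 3 along the worked row gives k.

Result:
k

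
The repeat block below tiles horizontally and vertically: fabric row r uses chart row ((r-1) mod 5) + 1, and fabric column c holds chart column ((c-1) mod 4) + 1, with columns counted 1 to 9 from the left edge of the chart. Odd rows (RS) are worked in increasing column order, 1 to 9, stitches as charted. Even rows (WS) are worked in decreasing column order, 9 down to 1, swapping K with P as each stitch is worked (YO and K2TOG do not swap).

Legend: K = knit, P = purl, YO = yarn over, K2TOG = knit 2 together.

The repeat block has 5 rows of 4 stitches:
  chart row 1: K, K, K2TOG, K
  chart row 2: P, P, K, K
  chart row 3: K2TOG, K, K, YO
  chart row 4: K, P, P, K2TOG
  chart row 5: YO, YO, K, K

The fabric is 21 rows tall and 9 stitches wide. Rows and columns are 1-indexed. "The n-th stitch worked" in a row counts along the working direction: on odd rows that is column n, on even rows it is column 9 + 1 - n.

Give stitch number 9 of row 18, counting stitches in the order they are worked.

Row 18 uses chart row ((18-1) mod 5)+1 = 3. Row 18 is even, so WS.
Chart row 3 tiled across columns 1-9: K2TOG K K YO K2TOG K K YO K2TOG
WS: work from column 9 back to column 1 (reverse the tiled row), swapping K<->P (YO and K2TOG unchanged).
Row 18 as worked: K2TOG YO P P K2TOG YO P P K2TOG
The 9th stitch worked is K2TOG.

Stitch:
K2TOG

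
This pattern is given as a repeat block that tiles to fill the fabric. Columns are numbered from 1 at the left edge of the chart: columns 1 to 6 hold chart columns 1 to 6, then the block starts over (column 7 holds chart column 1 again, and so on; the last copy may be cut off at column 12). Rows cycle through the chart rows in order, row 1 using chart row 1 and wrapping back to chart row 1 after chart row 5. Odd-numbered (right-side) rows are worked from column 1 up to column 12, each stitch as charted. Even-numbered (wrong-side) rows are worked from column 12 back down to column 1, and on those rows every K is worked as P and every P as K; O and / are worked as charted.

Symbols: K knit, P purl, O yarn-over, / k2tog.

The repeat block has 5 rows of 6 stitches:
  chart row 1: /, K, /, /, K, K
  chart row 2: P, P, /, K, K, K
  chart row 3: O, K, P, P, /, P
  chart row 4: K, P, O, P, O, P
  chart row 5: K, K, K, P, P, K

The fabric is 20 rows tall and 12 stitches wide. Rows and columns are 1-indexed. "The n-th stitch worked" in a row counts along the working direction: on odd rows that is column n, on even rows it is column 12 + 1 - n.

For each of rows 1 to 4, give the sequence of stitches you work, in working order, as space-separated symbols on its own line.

Row 1: chart row 1, RS - tile across columns 1-12 and work as-is.
Row 2: chart row 2, WS - tiled (columns 1-12): P P / K K K P P / K K K; work from column 12 back to 1 with K<->P swapped.
Row 3: chart row 3, RS - tile across columns 1-12 and work as-is.
Row 4: chart row 4, WS - tiled (columns 1-12): K P O P O P K P O P O P; work from column 12 back to 1 with K<->P swapped.

== ROWS AS WORKED ==
/ K / / K K / K / / K K
P P P / K K P P P / K K
O K P P / P O K P P / P
K O K O K P K O K O K P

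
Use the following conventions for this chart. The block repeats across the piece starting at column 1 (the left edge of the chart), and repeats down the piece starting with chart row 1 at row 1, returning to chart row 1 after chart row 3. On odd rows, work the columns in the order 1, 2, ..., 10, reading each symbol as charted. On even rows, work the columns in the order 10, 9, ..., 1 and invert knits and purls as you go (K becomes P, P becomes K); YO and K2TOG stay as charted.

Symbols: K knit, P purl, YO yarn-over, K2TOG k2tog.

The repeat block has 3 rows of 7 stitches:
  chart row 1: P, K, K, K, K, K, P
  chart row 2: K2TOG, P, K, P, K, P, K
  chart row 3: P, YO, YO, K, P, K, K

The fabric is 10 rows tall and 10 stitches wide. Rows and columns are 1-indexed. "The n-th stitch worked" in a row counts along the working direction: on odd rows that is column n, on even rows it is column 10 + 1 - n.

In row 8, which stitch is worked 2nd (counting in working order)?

Stitch:
K

Derivation:
Row 8: (8-1) mod 3 = 1, so use chart row 2. Even row -> WS.
Chart row 2 tiled across columns 1-10: K2TOG P K P K P K K2TOG P K
WS: work from column 10 back to column 1 (reverse the tiled row), swapping K<->P (YO and K2TOG unchanged).
Row 8 as worked: P K K2TOG P K P K P K K2TOG
The 2nd stitch worked is K.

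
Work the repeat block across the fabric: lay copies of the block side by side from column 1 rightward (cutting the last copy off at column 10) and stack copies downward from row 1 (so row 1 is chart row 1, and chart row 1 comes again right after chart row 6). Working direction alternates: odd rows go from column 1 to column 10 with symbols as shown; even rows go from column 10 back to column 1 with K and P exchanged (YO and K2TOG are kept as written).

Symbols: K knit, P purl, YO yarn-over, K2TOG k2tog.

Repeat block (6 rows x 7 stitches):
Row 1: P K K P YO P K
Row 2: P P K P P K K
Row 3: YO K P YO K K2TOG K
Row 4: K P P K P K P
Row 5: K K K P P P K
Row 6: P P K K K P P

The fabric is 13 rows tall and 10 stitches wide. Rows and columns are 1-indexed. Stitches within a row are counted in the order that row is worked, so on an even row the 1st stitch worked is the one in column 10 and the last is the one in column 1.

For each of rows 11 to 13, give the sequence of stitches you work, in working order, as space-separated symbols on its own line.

== ROWS AS WORKED ==
K K K P P P K K K K
P K K K K P P P K K
P K K P YO P K P K K

Derivation:
Row 11: chart row 5, RS - tile across columns 1-10 and work as-is.
Row 12: chart row 6, WS - tiled (columns 1-10): P P K K K P P P P K; work from column 10 back to 1 with K<->P swapped.
Row 13: chart row 1, RS - tile across columns 1-10 and work as-is.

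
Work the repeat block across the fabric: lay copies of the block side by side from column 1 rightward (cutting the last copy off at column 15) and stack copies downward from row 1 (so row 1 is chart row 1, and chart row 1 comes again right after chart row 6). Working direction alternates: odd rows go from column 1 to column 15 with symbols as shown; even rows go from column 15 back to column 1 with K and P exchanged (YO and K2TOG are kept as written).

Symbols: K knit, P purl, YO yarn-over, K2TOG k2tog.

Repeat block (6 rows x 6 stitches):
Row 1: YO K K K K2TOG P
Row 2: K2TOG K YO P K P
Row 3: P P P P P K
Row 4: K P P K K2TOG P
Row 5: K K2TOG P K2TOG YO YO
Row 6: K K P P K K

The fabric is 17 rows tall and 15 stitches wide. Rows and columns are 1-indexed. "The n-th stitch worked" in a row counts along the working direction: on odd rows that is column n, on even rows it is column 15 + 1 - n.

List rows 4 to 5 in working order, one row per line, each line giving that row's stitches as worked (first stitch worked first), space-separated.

Row 4: chart row 4, WS - tiled (columns 1-15): K P P K K2TOG P K P P K K2TOG P K P P; work from column 15 back to 1 with K<->P swapped.
Row 5: chart row 5, RS - tile across columns 1-15 and work as-is.

Result:
K K P K K2TOG P K K P K K2TOG P K K P
K K2TOG P K2TOG YO YO K K2TOG P K2TOG YO YO K K2TOG P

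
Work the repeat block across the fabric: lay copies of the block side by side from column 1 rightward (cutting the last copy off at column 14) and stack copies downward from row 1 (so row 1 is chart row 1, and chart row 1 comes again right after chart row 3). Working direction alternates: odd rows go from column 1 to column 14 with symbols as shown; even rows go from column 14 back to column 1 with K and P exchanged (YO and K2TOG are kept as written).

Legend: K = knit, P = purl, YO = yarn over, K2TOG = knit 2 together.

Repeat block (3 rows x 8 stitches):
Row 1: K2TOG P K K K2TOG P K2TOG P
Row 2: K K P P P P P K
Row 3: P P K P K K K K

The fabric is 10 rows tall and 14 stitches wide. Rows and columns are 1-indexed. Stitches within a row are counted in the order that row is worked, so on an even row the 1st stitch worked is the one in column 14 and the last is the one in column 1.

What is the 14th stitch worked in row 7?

Stitch:
P

Derivation:
For row 7: chart row = ((7-1) mod 3) + 1 = 1; this is a RS (odd) row.
Chart row 1 tiled across columns 1-14: K2TOG P K K K2TOG P K2TOG P K2TOG P K K K2TOG P
Right side: take the tiled row as-is (worked left to right from column 1).
Stitch 14 in working order -> P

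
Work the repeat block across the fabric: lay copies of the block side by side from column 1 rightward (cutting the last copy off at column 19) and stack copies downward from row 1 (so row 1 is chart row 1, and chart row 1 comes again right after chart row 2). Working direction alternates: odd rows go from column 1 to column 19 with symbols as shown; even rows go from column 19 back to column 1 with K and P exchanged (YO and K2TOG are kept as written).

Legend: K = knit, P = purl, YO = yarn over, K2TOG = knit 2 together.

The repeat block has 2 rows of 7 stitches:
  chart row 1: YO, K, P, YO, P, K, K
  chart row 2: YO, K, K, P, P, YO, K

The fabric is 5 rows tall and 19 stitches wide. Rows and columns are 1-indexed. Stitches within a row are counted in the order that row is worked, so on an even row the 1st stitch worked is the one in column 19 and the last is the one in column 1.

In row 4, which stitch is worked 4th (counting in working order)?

For row 4: chart row = ((4-1) mod 2) + 1 = 2; this is a WS (even) row.
Chart row 2 tiled across columns 1-19: YO K K P P YO K YO K K P P YO K YO K K P P
WS row: flip the tiled sequence (start at column 19) and apply K<->P; YO and K2TOG stay.
Row 4 as worked: K K P P YO P YO K K P P YO P YO K K P P YO
Stitch 4 in working order -> P

Result:
P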